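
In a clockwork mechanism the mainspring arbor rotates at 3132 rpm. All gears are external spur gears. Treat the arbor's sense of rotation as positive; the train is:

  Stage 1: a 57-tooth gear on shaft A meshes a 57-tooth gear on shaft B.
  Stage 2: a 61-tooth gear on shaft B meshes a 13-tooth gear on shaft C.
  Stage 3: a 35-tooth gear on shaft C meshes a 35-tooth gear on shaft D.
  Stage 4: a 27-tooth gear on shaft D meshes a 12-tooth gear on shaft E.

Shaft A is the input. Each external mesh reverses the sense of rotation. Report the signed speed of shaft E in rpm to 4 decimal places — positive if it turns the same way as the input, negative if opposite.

+33066.6923 rpm (same as input, |ω| = 33066.6923 rpm)

Stage 1 [57T→57T]: ω = 3132.0000×57/57 = 3132.0000 rpm, dir flips to −; running = −3132.0000
Stage 2 [61T→13T]: ω = 3132.0000×61/13 = 14696.3077 rpm, dir flips to +; running = +14696.3077
Stage 3 [35T→35T]: ω = 14696.3077×35/35 = 14696.3077 rpm, dir flips to −; running = −14696.3077
Stage 4 [27T→12T]: ω = 14696.3077×27/12 = 33066.6923 rpm, dir flips to +; running = +33066.6923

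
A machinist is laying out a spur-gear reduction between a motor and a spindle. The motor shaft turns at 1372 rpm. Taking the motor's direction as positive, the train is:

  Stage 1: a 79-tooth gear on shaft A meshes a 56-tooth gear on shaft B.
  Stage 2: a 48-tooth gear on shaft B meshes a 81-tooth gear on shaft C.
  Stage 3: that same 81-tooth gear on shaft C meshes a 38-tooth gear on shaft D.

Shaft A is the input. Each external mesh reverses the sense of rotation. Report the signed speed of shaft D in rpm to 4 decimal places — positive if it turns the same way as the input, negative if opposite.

-2444.8421 rpm (opposite to input, |ω| = 2444.8421 rpm)

Stage 1 [79T→56T]: ω = 1372.0000×79/56 = 1935.5000 rpm, dir flips to −; running = −1935.5000
Stage 2 [48T→81T]: ω = 1935.5000×48/81 = 1146.9630 rpm, dir flips to +; running = +1146.9630
Stage 3 [81T→38T]: ω = 1146.9630×81/38 = 2444.8421 rpm, dir flips to −; running = −2444.8421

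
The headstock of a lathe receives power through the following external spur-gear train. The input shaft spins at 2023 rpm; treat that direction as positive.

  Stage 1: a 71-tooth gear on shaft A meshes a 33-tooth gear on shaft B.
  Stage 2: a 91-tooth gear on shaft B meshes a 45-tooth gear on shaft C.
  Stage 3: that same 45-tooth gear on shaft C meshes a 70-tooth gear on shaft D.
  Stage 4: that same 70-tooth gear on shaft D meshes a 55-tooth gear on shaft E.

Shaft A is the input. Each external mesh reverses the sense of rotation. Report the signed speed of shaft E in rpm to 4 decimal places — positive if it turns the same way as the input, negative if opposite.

Stage 1 [71T→33T]: ω = 2023.0000×71/33 = 4352.5152 rpm, dir flips to −; running = −4352.5152
Stage 2 [91T→45T]: ω = 4352.5152×91/45 = 8801.7529 rpm, dir flips to +; running = +8801.7529
Stage 3 [45T→70T]: ω = 8801.7529×45/70 = 5658.2697 rpm, dir flips to −; running = −5658.2697
Stage 4 [70T→55T]: ω = 5658.2697×70/55 = 7201.4342 rpm, dir flips to +; running = +7201.4342

+7201.4342 rpm (same as input, |ω| = 7201.4342 rpm)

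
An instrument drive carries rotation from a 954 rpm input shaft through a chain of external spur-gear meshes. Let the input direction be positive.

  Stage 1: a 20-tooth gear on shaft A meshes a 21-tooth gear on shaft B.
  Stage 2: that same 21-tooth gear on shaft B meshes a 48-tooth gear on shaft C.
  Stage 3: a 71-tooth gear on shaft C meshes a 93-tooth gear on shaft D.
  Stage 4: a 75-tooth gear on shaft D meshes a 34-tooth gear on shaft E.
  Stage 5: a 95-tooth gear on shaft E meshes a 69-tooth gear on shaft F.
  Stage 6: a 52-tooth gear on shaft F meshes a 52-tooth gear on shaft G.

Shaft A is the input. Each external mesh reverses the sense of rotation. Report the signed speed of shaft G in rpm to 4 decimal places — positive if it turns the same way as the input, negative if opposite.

+921.6571 rpm (same as input, |ω| = 921.6571 rpm)

Stage 1 [20T→21T]: ω = 954.0000×20/21 = 908.5714 rpm, dir flips to −; running = −908.5714
Stage 2 [21T→48T]: ω = 908.5714×21/48 = 397.5000 rpm, dir flips to +; running = +397.5000
Stage 3 [71T→93T]: ω = 397.5000×71/93 = 303.4677 rpm, dir flips to −; running = −303.4677
Stage 4 [75T→34T]: ω = 303.4677×75/34 = 669.4141 rpm, dir flips to +; running = +669.4141
Stage 5 [95T→69T]: ω = 669.4141×95/69 = 921.6571 rpm, dir flips to −; running = −921.6571
Stage 6 [52T→52T]: ω = 921.6571×52/52 = 921.6571 rpm, dir flips to +; running = +921.6571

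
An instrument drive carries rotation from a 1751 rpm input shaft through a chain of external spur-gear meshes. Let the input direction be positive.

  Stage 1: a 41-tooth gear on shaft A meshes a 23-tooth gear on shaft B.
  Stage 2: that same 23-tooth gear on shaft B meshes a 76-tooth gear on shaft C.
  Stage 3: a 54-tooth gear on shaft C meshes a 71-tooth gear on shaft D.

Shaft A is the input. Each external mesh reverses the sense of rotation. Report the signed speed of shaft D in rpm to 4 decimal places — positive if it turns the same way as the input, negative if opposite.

-718.4422 rpm (opposite to input, |ω| = 718.4422 rpm)

Stage 1 [41T→23T]: ω = 1751.0000×41/23 = 3121.3478 rpm, dir flips to −; running = −3121.3478
Stage 2 [23T→76T]: ω = 3121.3478×23/76 = 944.6184 rpm, dir flips to +; running = +944.6184
Stage 3 [54T→71T]: ω = 944.6184×54/71 = 718.4422 rpm, dir flips to −; running = −718.4422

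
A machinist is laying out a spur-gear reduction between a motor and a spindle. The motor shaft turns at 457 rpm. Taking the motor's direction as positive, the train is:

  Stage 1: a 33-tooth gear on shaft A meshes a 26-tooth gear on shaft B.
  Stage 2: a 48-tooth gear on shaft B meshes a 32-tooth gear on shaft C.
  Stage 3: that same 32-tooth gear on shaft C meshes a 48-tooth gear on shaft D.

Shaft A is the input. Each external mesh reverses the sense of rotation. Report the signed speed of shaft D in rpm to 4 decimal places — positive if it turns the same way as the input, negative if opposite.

-580.0385 rpm (opposite to input, |ω| = 580.0385 rpm)

Stage 1 [33T→26T]: ω = 457.0000×33/26 = 580.0385 rpm, dir flips to −; running = −580.0385
Stage 2 [48T→32T]: ω = 580.0385×48/32 = 870.0577 rpm, dir flips to +; running = +870.0577
Stage 3 [32T→48T]: ω = 870.0577×32/48 = 580.0385 rpm, dir flips to −; running = −580.0385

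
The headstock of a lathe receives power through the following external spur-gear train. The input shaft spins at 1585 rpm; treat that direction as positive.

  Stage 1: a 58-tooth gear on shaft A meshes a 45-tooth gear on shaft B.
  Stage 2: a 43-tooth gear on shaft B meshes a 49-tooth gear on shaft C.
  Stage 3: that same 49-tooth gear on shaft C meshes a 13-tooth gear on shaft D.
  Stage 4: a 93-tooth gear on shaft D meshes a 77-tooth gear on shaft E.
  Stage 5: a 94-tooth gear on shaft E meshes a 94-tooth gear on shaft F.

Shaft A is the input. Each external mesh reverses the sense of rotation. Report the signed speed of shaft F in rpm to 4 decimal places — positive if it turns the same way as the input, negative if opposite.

Stage 1 [58T→45T]: ω = 1585.0000×58/45 = 2042.8889 rpm, dir flips to −; running = −2042.8889
Stage 2 [43T→49T]: ω = 2042.8889×43/49 = 1792.7392 rpm, dir flips to +; running = +1792.7392
Stage 3 [49T→13T]: ω = 1792.7392×49/13 = 6757.2479 rpm, dir flips to −; running = −6757.2479
Stage 4 [93T→77T]: ω = 6757.2479×93/77 = 8161.3513 rpm, dir flips to +; running = +8161.3513
Stage 5 [94T→94T]: ω = 8161.3513×94/94 = 8161.3513 rpm, dir flips to −; running = −8161.3513

-8161.3513 rpm (opposite to input, |ω| = 8161.3513 rpm)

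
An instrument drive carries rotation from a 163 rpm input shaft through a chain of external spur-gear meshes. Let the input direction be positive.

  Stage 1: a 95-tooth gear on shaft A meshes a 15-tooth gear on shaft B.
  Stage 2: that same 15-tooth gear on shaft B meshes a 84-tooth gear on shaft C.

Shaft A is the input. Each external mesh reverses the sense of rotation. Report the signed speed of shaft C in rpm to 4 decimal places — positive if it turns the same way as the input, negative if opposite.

Stage 1 [95T→15T]: ω = 163.0000×95/15 = 1032.3333 rpm, dir flips to −; running = −1032.3333
Stage 2 [15T→84T]: ω = 1032.3333×15/84 = 184.3452 rpm, dir flips to +; running = +184.3452

+184.3452 rpm (same as input, |ω| = 184.3452 rpm)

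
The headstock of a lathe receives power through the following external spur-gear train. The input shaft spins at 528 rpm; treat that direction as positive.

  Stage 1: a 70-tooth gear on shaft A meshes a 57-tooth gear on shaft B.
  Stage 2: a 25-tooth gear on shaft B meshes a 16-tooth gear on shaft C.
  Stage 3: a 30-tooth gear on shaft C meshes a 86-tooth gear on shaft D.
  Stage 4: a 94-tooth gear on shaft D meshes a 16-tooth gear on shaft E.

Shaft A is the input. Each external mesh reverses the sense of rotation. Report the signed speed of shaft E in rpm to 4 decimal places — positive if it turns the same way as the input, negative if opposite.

Stage 1 [70T→57T]: ω = 528.0000×70/57 = 648.4211 rpm, dir flips to −; running = −648.4211
Stage 2 [25T→16T]: ω = 648.4211×25/16 = 1013.1579 rpm, dir flips to +; running = +1013.1579
Stage 3 [30T→86T]: ω = 1013.1579×30/86 = 353.4272 rpm, dir flips to −; running = −353.4272
Stage 4 [94T→16T]: ω = 353.4272×94/16 = 2076.3846 rpm, dir flips to +; running = +2076.3846

+2076.3846 rpm (same as input, |ω| = 2076.3846 rpm)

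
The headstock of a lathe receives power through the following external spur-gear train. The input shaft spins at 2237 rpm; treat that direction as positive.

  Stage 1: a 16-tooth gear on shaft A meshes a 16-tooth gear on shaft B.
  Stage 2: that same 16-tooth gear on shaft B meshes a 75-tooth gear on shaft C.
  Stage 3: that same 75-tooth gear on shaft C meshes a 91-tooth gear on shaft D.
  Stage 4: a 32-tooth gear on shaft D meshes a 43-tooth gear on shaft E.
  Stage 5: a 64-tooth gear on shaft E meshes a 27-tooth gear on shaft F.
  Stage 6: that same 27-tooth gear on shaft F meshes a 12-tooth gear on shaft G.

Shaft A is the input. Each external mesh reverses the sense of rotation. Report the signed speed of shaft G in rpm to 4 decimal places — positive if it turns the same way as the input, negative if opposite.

+1561.0788 rpm (same as input, |ω| = 1561.0788 rpm)

Stage 1 [16T→16T]: ω = 2237.0000×16/16 = 2237.0000 rpm, dir flips to −; running = −2237.0000
Stage 2 [16T→75T]: ω = 2237.0000×16/75 = 477.2267 rpm, dir flips to +; running = +477.2267
Stage 3 [75T→91T]: ω = 477.2267×75/91 = 393.3187 rpm, dir flips to −; running = −393.3187
Stage 4 [32T→43T]: ω = 393.3187×32/43 = 292.7023 rpm, dir flips to +; running = +292.7023
Stage 5 [64T→27T]: ω = 292.7023×64/27 = 693.8128 rpm, dir flips to −; running = −693.8128
Stage 6 [27T→12T]: ω = 693.8128×27/12 = 1561.0788 rpm, dir flips to +; running = +1561.0788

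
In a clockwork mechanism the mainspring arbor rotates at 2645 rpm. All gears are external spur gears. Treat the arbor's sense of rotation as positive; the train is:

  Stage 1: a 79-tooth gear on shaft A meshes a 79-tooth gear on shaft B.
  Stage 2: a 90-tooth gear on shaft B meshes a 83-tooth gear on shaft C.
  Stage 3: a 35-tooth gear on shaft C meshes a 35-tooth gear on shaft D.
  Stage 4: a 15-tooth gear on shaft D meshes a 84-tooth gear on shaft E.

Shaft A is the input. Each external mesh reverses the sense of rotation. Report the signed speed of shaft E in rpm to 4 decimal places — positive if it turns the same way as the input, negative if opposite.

+512.1558 rpm (same as input, |ω| = 512.1558 rpm)

Stage 1 [79T→79T]: ω = 2645.0000×79/79 = 2645.0000 rpm, dir flips to −; running = −2645.0000
Stage 2 [90T→83T]: ω = 2645.0000×90/83 = 2868.0723 rpm, dir flips to +; running = +2868.0723
Stage 3 [35T→35T]: ω = 2868.0723×35/35 = 2868.0723 rpm, dir flips to −; running = −2868.0723
Stage 4 [15T→84T]: ω = 2868.0723×15/84 = 512.1558 rpm, dir flips to +; running = +512.1558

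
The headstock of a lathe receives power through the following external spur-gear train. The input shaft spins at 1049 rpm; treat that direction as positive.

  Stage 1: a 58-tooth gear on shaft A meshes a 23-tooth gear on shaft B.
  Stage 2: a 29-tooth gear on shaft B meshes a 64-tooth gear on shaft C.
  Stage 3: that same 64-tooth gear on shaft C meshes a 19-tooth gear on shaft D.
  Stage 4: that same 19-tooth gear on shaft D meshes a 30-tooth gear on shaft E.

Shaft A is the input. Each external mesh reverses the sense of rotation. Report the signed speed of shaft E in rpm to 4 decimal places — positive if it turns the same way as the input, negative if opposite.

Stage 1 [58T→23T]: ω = 1049.0000×58/23 = 2645.3043 rpm, dir flips to −; running = −2645.3043
Stage 2 [29T→64T]: ω = 2645.3043×29/64 = 1198.6535 rpm, dir flips to +; running = +1198.6535
Stage 3 [64T→19T]: ω = 1198.6535×64/19 = 4037.5698 rpm, dir flips to −; running = −4037.5698
Stage 4 [19T→30T]: ω = 4037.5698×19/30 = 2557.1275 rpm, dir flips to +; running = +2557.1275

+2557.1275 rpm (same as input, |ω| = 2557.1275 rpm)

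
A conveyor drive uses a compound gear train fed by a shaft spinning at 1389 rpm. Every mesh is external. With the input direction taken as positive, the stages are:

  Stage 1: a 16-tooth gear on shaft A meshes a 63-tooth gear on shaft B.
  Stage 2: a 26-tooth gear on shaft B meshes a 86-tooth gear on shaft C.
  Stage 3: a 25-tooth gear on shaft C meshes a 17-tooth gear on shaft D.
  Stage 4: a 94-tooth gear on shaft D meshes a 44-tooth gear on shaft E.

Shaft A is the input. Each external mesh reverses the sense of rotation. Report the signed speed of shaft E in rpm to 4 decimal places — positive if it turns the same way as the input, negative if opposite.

+335.0602 rpm (same as input, |ω| = 335.0602 rpm)

Stage 1 [16T→63T]: ω = 1389.0000×16/63 = 352.7619 rpm, dir flips to −; running = −352.7619
Stage 2 [26T→86T]: ω = 352.7619×26/86 = 106.6489 rpm, dir flips to +; running = +106.6489
Stage 3 [25T→17T]: ω = 106.6489×25/17 = 156.8367 rpm, dir flips to −; running = −156.8367
Stage 4 [94T→44T]: ω = 156.8367×94/44 = 335.0602 rpm, dir flips to +; running = +335.0602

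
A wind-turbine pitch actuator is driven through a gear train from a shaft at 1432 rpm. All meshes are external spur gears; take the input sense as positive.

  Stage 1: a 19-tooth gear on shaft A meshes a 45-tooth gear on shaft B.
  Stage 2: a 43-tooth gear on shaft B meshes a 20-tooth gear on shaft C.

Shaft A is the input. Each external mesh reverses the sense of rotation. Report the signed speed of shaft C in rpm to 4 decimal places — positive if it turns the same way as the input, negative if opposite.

Stage 1 [19T→45T]: ω = 1432.0000×19/45 = 604.6222 rpm, dir flips to −; running = −604.6222
Stage 2 [43T→20T]: ω = 604.6222×43/20 = 1299.9378 rpm, dir flips to +; running = +1299.9378

+1299.9378 rpm (same as input, |ω| = 1299.9378 rpm)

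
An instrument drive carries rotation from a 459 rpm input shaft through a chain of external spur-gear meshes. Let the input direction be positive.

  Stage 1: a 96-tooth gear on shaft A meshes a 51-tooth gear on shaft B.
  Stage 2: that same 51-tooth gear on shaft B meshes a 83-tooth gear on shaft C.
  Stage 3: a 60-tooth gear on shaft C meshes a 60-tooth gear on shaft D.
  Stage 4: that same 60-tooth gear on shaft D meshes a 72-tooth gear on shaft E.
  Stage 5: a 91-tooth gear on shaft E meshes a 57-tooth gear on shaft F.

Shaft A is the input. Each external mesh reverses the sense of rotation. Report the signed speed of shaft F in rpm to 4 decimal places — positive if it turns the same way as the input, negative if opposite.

-706.3031 rpm (opposite to input, |ω| = 706.3031 rpm)

Stage 1 [96T→51T]: ω = 459.0000×96/51 = 864.0000 rpm, dir flips to −; running = −864.0000
Stage 2 [51T→83T]: ω = 864.0000×51/83 = 530.8916 rpm, dir flips to +; running = +530.8916
Stage 3 [60T→60T]: ω = 530.8916×60/60 = 530.8916 rpm, dir flips to −; running = −530.8916
Stage 4 [60T→72T]: ω = 530.8916×60/72 = 442.4096 rpm, dir flips to +; running = +442.4096
Stage 5 [91T→57T]: ω = 442.4096×91/57 = 706.3031 rpm, dir flips to −; running = −706.3031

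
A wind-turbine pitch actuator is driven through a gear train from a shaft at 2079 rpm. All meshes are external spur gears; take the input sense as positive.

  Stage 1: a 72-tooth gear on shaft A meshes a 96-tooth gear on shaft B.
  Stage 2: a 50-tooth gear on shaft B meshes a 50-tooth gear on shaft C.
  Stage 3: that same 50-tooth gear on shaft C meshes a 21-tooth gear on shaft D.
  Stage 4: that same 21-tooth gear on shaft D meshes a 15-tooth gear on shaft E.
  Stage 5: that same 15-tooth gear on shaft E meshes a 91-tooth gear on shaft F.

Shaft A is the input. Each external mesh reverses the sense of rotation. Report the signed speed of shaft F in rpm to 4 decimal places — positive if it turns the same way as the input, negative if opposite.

-856.7308 rpm (opposite to input, |ω| = 856.7308 rpm)

Stage 1 [72T→96T]: ω = 2079.0000×72/96 = 1559.2500 rpm, dir flips to −; running = −1559.2500
Stage 2 [50T→50T]: ω = 1559.2500×50/50 = 1559.2500 rpm, dir flips to +; running = +1559.2500
Stage 3 [50T→21T]: ω = 1559.2500×50/21 = 3712.5000 rpm, dir flips to −; running = −3712.5000
Stage 4 [21T→15T]: ω = 3712.5000×21/15 = 5197.5000 rpm, dir flips to +; running = +5197.5000
Stage 5 [15T→91T]: ω = 5197.5000×15/91 = 856.7308 rpm, dir flips to −; running = −856.7308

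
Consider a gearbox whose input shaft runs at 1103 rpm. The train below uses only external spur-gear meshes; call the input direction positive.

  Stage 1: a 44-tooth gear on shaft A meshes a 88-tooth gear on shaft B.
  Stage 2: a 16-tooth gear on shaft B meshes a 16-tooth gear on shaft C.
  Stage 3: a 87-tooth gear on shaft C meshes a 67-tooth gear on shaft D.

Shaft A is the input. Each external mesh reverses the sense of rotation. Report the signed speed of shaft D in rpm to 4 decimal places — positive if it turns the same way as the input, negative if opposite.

Stage 1 [44T→88T]: ω = 1103.0000×44/88 = 551.5000 rpm, dir flips to −; running = −551.5000
Stage 2 [16T→16T]: ω = 551.5000×16/16 = 551.5000 rpm, dir flips to +; running = +551.5000
Stage 3 [87T→67T]: ω = 551.5000×87/67 = 716.1269 rpm, dir flips to −; running = −716.1269

-716.1269 rpm (opposite to input, |ω| = 716.1269 rpm)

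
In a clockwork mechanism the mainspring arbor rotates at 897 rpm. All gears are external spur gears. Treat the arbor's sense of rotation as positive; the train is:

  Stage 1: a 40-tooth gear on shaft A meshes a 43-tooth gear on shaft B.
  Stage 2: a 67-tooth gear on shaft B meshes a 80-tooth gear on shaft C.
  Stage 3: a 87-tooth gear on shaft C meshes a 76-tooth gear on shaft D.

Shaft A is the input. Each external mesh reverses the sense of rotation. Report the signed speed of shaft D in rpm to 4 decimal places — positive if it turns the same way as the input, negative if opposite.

Stage 1 [40T→43T]: ω = 897.0000×40/43 = 834.4186 rpm, dir flips to −; running = −834.4186
Stage 2 [67T→80T]: ω = 834.4186×67/80 = 698.8256 rpm, dir flips to +; running = +698.8256
Stage 3 [87T→76T]: ω = 698.8256×87/76 = 799.9714 rpm, dir flips to −; running = −799.9714

-799.9714 rpm (opposite to input, |ω| = 799.9714 rpm)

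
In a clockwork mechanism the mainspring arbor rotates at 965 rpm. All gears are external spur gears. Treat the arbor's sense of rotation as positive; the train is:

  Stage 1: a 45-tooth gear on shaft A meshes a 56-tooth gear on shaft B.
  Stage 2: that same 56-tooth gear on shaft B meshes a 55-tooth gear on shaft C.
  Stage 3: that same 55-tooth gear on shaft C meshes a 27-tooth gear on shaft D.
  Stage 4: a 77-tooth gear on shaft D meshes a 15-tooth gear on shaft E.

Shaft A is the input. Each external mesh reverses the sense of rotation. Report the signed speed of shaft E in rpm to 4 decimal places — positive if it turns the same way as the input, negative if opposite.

Stage 1 [45T→56T]: ω = 965.0000×45/56 = 775.4464 rpm, dir flips to −; running = −775.4464
Stage 2 [56T→55T]: ω = 775.4464×56/55 = 789.5455 rpm, dir flips to +; running = +789.5455
Stage 3 [55T→27T]: ω = 789.5455×55/27 = 1608.3333 rpm, dir flips to −; running = −1608.3333
Stage 4 [77T→15T]: ω = 1608.3333×77/15 = 8256.1111 rpm, dir flips to +; running = +8256.1111

+8256.1111 rpm (same as input, |ω| = 8256.1111 rpm)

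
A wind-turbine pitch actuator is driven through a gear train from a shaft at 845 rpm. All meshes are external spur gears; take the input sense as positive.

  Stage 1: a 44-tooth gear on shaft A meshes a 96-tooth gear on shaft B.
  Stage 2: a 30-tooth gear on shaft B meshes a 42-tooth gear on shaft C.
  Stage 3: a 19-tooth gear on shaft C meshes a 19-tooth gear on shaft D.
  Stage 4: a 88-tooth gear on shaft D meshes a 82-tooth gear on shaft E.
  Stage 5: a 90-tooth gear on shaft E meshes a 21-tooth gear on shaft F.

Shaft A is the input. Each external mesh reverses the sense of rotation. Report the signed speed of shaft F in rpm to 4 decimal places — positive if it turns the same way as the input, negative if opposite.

Stage 1 [44T→96T]: ω = 845.0000×44/96 = 387.2917 rpm, dir flips to −; running = −387.2917
Stage 2 [30T→42T]: ω = 387.2917×30/42 = 276.6369 rpm, dir flips to +; running = +276.6369
Stage 3 [19T→19T]: ω = 276.6369×19/19 = 276.6369 rpm, dir flips to −; running = −276.6369
Stage 4 [88T→82T]: ω = 276.6369×88/82 = 296.8786 rpm, dir flips to +; running = +296.8786
Stage 5 [90T→21T]: ω = 296.8786×90/21 = 1272.3370 rpm, dir flips to −; running = −1272.3370

-1272.3370 rpm (opposite to input, |ω| = 1272.3370 rpm)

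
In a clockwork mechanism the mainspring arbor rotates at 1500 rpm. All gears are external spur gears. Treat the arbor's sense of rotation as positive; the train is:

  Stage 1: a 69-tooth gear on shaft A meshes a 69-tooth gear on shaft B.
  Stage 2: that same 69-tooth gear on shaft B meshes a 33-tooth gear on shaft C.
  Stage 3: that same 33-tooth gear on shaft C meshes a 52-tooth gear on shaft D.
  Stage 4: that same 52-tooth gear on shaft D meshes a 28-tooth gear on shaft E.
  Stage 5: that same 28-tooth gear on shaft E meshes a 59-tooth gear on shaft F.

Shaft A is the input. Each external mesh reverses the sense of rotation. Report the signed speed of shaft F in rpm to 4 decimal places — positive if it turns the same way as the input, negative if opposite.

Stage 1 [69T→69T]: ω = 1500.0000×69/69 = 1500.0000 rpm, dir flips to −; running = −1500.0000
Stage 2 [69T→33T]: ω = 1500.0000×69/33 = 3136.3636 rpm, dir flips to +; running = +3136.3636
Stage 3 [33T→52T]: ω = 3136.3636×33/52 = 1990.3846 rpm, dir flips to −; running = −1990.3846
Stage 4 [52T→28T]: ω = 1990.3846×52/28 = 3696.4286 rpm, dir flips to +; running = +3696.4286
Stage 5 [28T→59T]: ω = 3696.4286×28/59 = 1754.2373 rpm, dir flips to −; running = −1754.2373

-1754.2373 rpm (opposite to input, |ω| = 1754.2373 rpm)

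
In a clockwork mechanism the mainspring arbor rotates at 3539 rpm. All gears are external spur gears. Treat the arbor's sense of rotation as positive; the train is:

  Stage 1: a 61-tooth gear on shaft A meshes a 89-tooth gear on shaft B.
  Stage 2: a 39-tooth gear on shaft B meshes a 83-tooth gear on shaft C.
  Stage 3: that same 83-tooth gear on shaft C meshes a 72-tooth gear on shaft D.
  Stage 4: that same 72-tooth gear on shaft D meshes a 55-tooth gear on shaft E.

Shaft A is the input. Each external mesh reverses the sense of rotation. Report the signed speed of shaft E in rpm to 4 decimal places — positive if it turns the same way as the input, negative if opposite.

+1719.9757 rpm (same as input, |ω| = 1719.9757 rpm)

Stage 1 [61T→89T]: ω = 3539.0000×61/89 = 2425.6067 rpm, dir flips to −; running = −2425.6067
Stage 2 [39T→83T]: ω = 2425.6067×39/83 = 1139.7429 rpm, dir flips to +; running = +1139.7429
Stage 3 [83T→72T]: ω = 1139.7429×83/72 = 1313.8703 rpm, dir flips to −; running = −1313.8703
Stage 4 [72T→55T]: ω = 1313.8703×72/55 = 1719.9757 rpm, dir flips to +; running = +1719.9757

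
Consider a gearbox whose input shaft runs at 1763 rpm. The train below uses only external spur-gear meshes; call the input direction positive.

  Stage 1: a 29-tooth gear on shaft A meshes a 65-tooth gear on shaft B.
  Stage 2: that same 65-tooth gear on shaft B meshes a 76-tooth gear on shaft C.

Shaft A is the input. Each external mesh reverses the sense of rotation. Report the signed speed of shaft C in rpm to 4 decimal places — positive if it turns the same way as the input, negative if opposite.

+672.7237 rpm (same as input, |ω| = 672.7237 rpm)

Stage 1 [29T→65T]: ω = 1763.0000×29/65 = 786.5692 rpm, dir flips to −; running = −786.5692
Stage 2 [65T→76T]: ω = 786.5692×65/76 = 672.7237 rpm, dir flips to +; running = +672.7237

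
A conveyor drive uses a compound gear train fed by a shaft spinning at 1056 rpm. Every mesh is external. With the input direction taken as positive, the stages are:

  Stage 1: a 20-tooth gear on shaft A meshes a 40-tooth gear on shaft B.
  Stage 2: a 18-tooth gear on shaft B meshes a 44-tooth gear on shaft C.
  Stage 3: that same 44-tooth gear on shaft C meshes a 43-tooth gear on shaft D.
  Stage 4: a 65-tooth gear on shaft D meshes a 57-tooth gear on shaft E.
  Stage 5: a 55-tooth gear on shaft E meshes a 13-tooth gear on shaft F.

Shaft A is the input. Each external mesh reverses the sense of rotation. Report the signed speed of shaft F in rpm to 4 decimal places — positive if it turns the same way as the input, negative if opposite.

Stage 1 [20T→40T]: ω = 1056.0000×20/40 = 528.0000 rpm, dir flips to −; running = −528.0000
Stage 2 [18T→44T]: ω = 528.0000×18/44 = 216.0000 rpm, dir flips to +; running = +216.0000
Stage 3 [44T→43T]: ω = 216.0000×44/43 = 221.0233 rpm, dir flips to −; running = −221.0233
Stage 4 [65T→57T]: ω = 221.0233×65/57 = 252.0441 rpm, dir flips to +; running = +252.0441
Stage 5 [55T→13T]: ω = 252.0441×55/13 = 1066.3403 rpm, dir flips to −; running = −1066.3403

-1066.3403 rpm (opposite to input, |ω| = 1066.3403 rpm)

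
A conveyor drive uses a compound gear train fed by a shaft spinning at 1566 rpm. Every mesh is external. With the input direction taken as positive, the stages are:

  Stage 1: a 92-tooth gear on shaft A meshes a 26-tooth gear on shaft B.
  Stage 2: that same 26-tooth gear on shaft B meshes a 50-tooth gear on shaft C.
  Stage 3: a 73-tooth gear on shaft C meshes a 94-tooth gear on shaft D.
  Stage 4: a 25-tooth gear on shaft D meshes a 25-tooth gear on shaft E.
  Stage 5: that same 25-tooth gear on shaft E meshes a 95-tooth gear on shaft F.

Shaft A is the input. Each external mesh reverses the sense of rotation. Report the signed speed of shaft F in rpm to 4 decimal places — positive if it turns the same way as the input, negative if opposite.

-588.8721 rpm (opposite to input, |ω| = 588.8721 rpm)

Stage 1 [92T→26T]: ω = 1566.0000×92/26 = 5541.2308 rpm, dir flips to −; running = −5541.2308
Stage 2 [26T→50T]: ω = 5541.2308×26/50 = 2881.4400 rpm, dir flips to +; running = +2881.4400
Stage 3 [73T→94T]: ω = 2881.4400×73/94 = 2237.7140 rpm, dir flips to −; running = −2237.7140
Stage 4 [25T→25T]: ω = 2237.7140×25/25 = 2237.7140 rpm, dir flips to +; running = +2237.7140
Stage 5 [25T→95T]: ω = 2237.7140×25/95 = 588.8721 rpm, dir flips to −; running = −588.8721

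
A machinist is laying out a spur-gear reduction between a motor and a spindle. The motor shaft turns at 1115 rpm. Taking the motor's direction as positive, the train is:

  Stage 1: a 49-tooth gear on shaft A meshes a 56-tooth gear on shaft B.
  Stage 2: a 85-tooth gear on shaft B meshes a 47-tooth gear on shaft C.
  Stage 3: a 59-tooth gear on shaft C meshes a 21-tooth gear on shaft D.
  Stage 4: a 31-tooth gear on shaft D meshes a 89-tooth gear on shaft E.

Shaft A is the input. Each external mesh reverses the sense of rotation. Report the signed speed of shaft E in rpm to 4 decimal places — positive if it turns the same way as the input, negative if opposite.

+1726.6662 rpm (same as input, |ω| = 1726.6662 rpm)

Stage 1 [49T→56T]: ω = 1115.0000×49/56 = 975.6250 rpm, dir flips to −; running = −975.6250
Stage 2 [85T→47T]: ω = 975.6250×85/47 = 1764.4282 rpm, dir flips to +; running = +1764.4282
Stage 3 [59T→21T]: ω = 1764.4282×59/21 = 4957.2030 rpm, dir flips to −; running = −4957.2030
Stage 4 [31T→89T]: ω = 4957.2030×31/89 = 1726.6662 rpm, dir flips to +; running = +1726.6662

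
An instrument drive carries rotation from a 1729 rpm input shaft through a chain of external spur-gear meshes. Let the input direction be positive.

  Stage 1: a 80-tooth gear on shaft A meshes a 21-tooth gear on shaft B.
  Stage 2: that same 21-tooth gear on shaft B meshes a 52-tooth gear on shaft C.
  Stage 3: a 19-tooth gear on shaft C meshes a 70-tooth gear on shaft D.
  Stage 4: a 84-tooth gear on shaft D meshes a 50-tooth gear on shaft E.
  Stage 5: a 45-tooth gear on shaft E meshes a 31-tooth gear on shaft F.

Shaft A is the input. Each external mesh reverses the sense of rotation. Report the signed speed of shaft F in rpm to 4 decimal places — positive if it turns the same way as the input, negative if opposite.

-1760.7484 rpm (opposite to input, |ω| = 1760.7484 rpm)

Stage 1 [80T→21T]: ω = 1729.0000×80/21 = 6586.6667 rpm, dir flips to −; running = −6586.6667
Stage 2 [21T→52T]: ω = 6586.6667×21/52 = 2660.0000 rpm, dir flips to +; running = +2660.0000
Stage 3 [19T→70T]: ω = 2660.0000×19/70 = 722.0000 rpm, dir flips to −; running = −722.0000
Stage 4 [84T→50T]: ω = 722.0000×84/50 = 1212.9600 rpm, dir flips to +; running = +1212.9600
Stage 5 [45T→31T]: ω = 1212.9600×45/31 = 1760.7484 rpm, dir flips to −; running = −1760.7484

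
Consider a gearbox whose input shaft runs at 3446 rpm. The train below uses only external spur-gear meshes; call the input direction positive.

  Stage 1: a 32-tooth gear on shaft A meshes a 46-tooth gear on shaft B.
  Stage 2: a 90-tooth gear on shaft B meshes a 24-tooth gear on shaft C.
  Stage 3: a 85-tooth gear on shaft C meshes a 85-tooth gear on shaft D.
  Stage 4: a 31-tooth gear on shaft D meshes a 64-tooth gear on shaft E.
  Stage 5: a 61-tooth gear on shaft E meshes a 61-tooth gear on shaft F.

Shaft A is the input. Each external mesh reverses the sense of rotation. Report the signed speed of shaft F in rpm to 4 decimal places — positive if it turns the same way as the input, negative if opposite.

Stage 1 [32T→46T]: ω = 3446.0000×32/46 = 2397.2174 rpm, dir flips to −; running = −2397.2174
Stage 2 [90T→24T]: ω = 2397.2174×90/24 = 8989.5652 rpm, dir flips to +; running = +8989.5652
Stage 3 [85T→85T]: ω = 8989.5652×85/85 = 8989.5652 rpm, dir flips to −; running = −8989.5652
Stage 4 [31T→64T]: ω = 8989.5652×31/64 = 4354.3207 rpm, dir flips to +; running = +4354.3207
Stage 5 [61T→61T]: ω = 4354.3207×61/61 = 4354.3207 rpm, dir flips to −; running = −4354.3207

-4354.3207 rpm (opposite to input, |ω| = 4354.3207 rpm)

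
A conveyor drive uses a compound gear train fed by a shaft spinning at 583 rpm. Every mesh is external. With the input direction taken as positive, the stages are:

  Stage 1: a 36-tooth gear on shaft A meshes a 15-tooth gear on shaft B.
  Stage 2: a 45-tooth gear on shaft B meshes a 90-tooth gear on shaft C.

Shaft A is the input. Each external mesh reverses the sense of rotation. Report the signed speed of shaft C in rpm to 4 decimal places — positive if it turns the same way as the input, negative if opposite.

+699.6000 rpm (same as input, |ω| = 699.6000 rpm)

Stage 1 [36T→15T]: ω = 583.0000×36/15 = 1399.2000 rpm, dir flips to −; running = −1399.2000
Stage 2 [45T→90T]: ω = 1399.2000×45/90 = 699.6000 rpm, dir flips to +; running = +699.6000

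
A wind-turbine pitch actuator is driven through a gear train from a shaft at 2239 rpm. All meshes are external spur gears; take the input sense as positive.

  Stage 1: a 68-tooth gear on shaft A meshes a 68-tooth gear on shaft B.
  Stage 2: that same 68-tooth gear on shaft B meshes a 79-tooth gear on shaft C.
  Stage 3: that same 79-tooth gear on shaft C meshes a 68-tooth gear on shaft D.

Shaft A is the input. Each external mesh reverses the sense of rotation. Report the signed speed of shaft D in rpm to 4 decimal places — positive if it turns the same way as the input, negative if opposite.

Stage 1 [68T→68T]: ω = 2239.0000×68/68 = 2239.0000 rpm, dir flips to −; running = −2239.0000
Stage 2 [68T→79T]: ω = 2239.0000×68/79 = 1927.2405 rpm, dir flips to +; running = +1927.2405
Stage 3 [79T→68T]: ω = 1927.2405×79/68 = 2239.0000 rpm, dir flips to −; running = −2239.0000

-2239.0000 rpm (opposite to input, |ω| = 2239.0000 rpm)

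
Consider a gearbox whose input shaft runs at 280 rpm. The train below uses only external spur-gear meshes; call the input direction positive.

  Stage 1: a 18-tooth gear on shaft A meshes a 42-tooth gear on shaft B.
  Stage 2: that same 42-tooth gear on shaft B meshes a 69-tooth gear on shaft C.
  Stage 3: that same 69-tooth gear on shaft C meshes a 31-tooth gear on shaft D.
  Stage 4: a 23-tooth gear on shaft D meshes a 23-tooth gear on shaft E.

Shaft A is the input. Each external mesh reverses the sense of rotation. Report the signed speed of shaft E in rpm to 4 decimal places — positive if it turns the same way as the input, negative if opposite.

Stage 1 [18T→42T]: ω = 280.0000×18/42 = 120.0000 rpm, dir flips to −; running = −120.0000
Stage 2 [42T→69T]: ω = 120.0000×42/69 = 73.0435 rpm, dir flips to +; running = +73.0435
Stage 3 [69T→31T]: ω = 73.0435×69/31 = 162.5806 rpm, dir flips to −; running = −162.5806
Stage 4 [23T→23T]: ω = 162.5806×23/23 = 162.5806 rpm, dir flips to +; running = +162.5806

+162.5806 rpm (same as input, |ω| = 162.5806 rpm)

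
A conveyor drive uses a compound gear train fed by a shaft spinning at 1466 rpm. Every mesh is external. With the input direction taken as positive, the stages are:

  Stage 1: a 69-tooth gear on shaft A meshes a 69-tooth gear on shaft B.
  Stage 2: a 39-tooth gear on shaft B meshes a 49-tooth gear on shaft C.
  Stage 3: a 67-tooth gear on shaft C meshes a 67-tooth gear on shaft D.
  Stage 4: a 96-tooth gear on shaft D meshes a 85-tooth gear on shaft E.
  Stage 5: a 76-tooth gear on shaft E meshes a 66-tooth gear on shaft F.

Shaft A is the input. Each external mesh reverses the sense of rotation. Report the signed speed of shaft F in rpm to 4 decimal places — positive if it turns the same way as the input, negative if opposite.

-1517.4852 rpm (opposite to input, |ω| = 1517.4852 rpm)

Stage 1 [69T→69T]: ω = 1466.0000×69/69 = 1466.0000 rpm, dir flips to −; running = −1466.0000
Stage 2 [39T→49T]: ω = 1466.0000×39/49 = 1166.8163 rpm, dir flips to +; running = +1166.8163
Stage 3 [67T→67T]: ω = 1166.8163×67/67 = 1166.8163 rpm, dir flips to −; running = −1166.8163
Stage 4 [96T→85T]: ω = 1166.8163×96/85 = 1317.8161 rpm, dir flips to +; running = +1317.8161
Stage 5 [76T→66T]: ω = 1317.8161×76/66 = 1517.4852 rpm, dir flips to −; running = −1517.4852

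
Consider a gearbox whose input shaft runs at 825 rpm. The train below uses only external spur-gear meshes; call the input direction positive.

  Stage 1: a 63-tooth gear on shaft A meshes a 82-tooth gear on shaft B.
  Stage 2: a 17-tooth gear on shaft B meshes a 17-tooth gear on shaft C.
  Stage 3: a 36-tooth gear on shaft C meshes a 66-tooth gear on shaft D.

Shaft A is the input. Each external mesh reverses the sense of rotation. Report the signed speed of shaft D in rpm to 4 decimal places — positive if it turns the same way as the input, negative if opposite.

Stage 1 [63T→82T]: ω = 825.0000×63/82 = 633.8415 rpm, dir flips to −; running = −633.8415
Stage 2 [17T→17T]: ω = 633.8415×17/17 = 633.8415 rpm, dir flips to +; running = +633.8415
Stage 3 [36T→66T]: ω = 633.8415×36/66 = 345.7317 rpm, dir flips to −; running = −345.7317

-345.7317 rpm (opposite to input, |ω| = 345.7317 rpm)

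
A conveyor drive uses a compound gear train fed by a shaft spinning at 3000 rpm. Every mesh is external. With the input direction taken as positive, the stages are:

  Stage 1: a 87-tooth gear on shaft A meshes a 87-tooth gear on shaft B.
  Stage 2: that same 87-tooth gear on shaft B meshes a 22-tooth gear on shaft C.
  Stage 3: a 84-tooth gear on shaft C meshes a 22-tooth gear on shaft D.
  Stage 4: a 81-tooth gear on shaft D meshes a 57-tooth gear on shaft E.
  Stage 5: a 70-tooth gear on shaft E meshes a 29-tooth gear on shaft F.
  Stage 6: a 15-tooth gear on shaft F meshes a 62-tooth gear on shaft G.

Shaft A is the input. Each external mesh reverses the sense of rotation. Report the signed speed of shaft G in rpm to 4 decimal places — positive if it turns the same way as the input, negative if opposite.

Stage 1 [87T→87T]: ω = 3000.0000×87/87 = 3000.0000 rpm, dir flips to −; running = −3000.0000
Stage 2 [87T→22T]: ω = 3000.0000×87/22 = 11863.6364 rpm, dir flips to +; running = +11863.6364
Stage 3 [84T→22T]: ω = 11863.6364×84/22 = 45297.5207 rpm, dir flips to −; running = −45297.5207
Stage 4 [81T→57T]: ω = 45297.5207×81/57 = 64370.1609 rpm, dir flips to +; running = +64370.1609
Stage 5 [70T→29T]: ω = 64370.1609×70/29 = 155376.2505 rpm, dir flips to −; running = −155376.2505
Stage 6 [15T→62T]: ω = 155376.2505×15/62 = 37591.0284 rpm, dir flips to +; running = +37591.0284

+37591.0284 rpm (same as input, |ω| = 37591.0284 rpm)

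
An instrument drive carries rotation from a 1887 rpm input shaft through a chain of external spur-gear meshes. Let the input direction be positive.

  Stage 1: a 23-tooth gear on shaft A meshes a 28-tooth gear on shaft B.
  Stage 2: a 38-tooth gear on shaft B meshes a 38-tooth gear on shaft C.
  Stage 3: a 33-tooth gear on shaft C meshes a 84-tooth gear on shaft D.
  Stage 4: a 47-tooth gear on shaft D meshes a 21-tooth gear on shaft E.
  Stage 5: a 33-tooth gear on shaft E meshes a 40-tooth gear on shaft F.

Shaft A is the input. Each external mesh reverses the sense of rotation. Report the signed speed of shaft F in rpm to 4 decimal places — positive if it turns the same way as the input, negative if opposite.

Stage 1 [23T→28T]: ω = 1887.0000×23/28 = 1550.0357 rpm, dir flips to −; running = −1550.0357
Stage 2 [38T→38T]: ω = 1550.0357×38/38 = 1550.0357 rpm, dir flips to +; running = +1550.0357
Stage 3 [33T→84T]: ω = 1550.0357×33/84 = 608.9426 rpm, dir flips to −; running = −608.9426
Stage 4 [47T→21T]: ω = 608.9426×47/21 = 1362.8715 rpm, dir flips to +; running = +1362.8715
Stage 5 [33T→40T]: ω = 1362.8715×33/40 = 1124.3690 rpm, dir flips to −; running = −1124.3690

-1124.3690 rpm (opposite to input, |ω| = 1124.3690 rpm)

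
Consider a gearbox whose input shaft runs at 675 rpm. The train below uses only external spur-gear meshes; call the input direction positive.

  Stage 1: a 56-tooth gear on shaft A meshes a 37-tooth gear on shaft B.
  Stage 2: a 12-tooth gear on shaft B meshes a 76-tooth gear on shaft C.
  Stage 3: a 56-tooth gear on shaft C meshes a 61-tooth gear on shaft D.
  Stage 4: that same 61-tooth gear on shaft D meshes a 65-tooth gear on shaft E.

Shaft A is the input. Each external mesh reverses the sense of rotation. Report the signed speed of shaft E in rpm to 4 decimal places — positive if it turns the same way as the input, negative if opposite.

+138.9736 rpm (same as input, |ω| = 138.9736 rpm)

Stage 1 [56T→37T]: ω = 675.0000×56/37 = 1021.6216 rpm, dir flips to −; running = −1021.6216
Stage 2 [12T→76T]: ω = 1021.6216×12/76 = 161.3087 rpm, dir flips to +; running = +161.3087
Stage 3 [56T→61T]: ω = 161.3087×56/61 = 148.0867 rpm, dir flips to −; running = −148.0867
Stage 4 [61T→65T]: ω = 148.0867×61/65 = 138.9736 rpm, dir flips to +; running = +138.9736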